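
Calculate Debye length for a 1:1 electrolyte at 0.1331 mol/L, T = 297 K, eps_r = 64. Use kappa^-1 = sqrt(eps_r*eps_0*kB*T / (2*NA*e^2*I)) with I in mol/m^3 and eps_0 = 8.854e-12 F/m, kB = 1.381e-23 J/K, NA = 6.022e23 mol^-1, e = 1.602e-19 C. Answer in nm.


Ionic strength I = 0.1331 * 1^2 * 1000 = 133.1 mol/m^3
kappa^-1 = sqrt(64 * 8.854e-12 * 1.381e-23 * 297 / (2 * 6.022e23 * (1.602e-19)^2 * 133.1))
kappa^-1 = 0.752 nm

0.752


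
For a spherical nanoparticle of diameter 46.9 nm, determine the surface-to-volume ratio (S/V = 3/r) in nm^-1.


Radius r = 46.9/2 = 23.45 nm
S/V = 3 / r = 3 / 23.45
S/V = 0.1279 nm^-1

0.1279


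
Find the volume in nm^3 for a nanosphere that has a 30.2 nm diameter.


Radius r = 30.2/2 = 15.1 nm
Volume V = (4/3) * pi * r^3
V = (4/3) * pi * (15.1)^3
V = 14421.8 nm^3

14421.8


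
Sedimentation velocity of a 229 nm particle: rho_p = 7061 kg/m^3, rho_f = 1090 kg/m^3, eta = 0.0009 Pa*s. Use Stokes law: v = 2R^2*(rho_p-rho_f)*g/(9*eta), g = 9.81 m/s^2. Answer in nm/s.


Radius R = 229/2 nm = 1.145e-07 m
Density difference = 7061 - 1090 = 5971 kg/m^3
v = 2 * R^2 * (rho_p - rho_f) * g / (9 * eta)
v = 2 * (1.145e-07)^2 * 5971 * 9.81 / (9 * 0.0009)
v = 1.89615e-07 m/s = 189.6147 nm/s

189.6147


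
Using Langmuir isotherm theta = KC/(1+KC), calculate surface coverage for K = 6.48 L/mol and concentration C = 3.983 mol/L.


Langmuir isotherm: theta = K*C / (1 + K*C)
K*C = 6.48 * 3.983 = 25.80984
theta = 25.80984 / (1 + 25.80984) = 25.80984 / 26.80984
theta = 0.9627

0.9627


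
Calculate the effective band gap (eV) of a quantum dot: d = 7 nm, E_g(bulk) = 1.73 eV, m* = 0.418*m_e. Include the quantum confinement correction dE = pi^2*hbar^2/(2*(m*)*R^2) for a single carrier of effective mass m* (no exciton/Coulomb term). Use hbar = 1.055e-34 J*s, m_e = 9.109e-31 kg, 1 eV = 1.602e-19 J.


Radius R = 7/2 nm = 3.5e-09 m
Confinement energy dE = pi^2 * hbar^2 / (2 * m_eff * m_e * R^2)
dE = pi^2 * (1.055e-34)^2 / (2 * 0.418 * 9.109e-31 * (3.5e-09)^2) J, divided by 1.602e-19 J/eV
dE = 0.0735 eV
Total band gap = E_g(bulk) + dE = 1.73 + 0.0735 = 1.8035 eV

1.8035


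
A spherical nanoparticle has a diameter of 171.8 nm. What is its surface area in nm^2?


Radius r = 171.8/2 = 85.9 nm
Surface area SA = 4 * pi * r^2
SA = 4 * pi * (85.9)^2
SA = 92724.86 nm^2

92724.86


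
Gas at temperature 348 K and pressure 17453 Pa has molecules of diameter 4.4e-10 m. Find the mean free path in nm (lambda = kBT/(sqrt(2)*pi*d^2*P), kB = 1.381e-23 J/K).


Mean free path: lambda = kB*T / (sqrt(2) * pi * d^2 * P)
lambda = 1.381e-23 * 348 / (sqrt(2) * pi * (4.4e-10)^2 * 17453)
lambda = 3.20135e-07 m
lambda = 320.13 nm

320.13


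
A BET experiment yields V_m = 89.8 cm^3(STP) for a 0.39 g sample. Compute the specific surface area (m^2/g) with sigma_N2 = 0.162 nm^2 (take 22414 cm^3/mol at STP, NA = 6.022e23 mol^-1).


Number of moles in monolayer = V_m / 22414 = 89.8 / 22414 = 0.00400642
Number of molecules = moles * NA = 0.00400642 * 6.022e23
SA = molecules * sigma / mass
SA = (89.8 / 22414) * 6.022e23 * 0.162e-18 / 0.39
SA = 1002.2 m^2/g

1002.2


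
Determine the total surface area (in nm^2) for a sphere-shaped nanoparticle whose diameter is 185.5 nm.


Radius r = 185.5/2 = 92.75 nm
Surface area SA = 4 * pi * r^2
SA = 4 * pi * (92.75)^2
SA = 108102.99 nm^2

108102.99


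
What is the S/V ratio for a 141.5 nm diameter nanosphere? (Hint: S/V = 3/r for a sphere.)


Radius r = 141.5/2 = 70.75 nm
S/V = 3 / r = 3 / 70.75
S/V = 0.0424 nm^-1

0.0424


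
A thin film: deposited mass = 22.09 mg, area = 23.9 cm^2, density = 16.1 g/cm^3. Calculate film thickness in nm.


Convert: m = 22.09 mg = 2.2090e-05 kg, A = 23.9 cm^2 = 2.3900e-03 m^2, rho = 16.1 g/cm^3 = 16100 kg/m^3
t = m / (A * rho)
t = 2.2090e-05 / (2.3900e-03 * 16100)
t = 5.7408e-07 m = 574.1 nm

574.1


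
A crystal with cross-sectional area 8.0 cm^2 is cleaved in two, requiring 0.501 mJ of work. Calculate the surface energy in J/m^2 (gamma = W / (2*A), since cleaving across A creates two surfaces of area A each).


Convert: A = 8.0 cm^2 = 0.0008 m^2, W = 0.501 mJ = 0.000501 J
Cleaving exposes two faces of area A, so total new surface = 2*A and gamma = W / (2*A)
gamma = 0.000501 / (2 * 0.0008)
gamma = 0.313 J/m^2

0.313


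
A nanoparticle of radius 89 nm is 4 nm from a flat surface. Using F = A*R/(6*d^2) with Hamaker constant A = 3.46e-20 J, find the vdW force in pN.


Convert to SI: R = 89 nm = 8.9e-08 m, d = 4 nm = 4e-09 m
F = A * R / (6 * d^2)
F = 3.46e-20 * 8.9e-08 / (6 * (4e-09)^2)
F = 3.20771e-11 N = 32.077 pN

32.077


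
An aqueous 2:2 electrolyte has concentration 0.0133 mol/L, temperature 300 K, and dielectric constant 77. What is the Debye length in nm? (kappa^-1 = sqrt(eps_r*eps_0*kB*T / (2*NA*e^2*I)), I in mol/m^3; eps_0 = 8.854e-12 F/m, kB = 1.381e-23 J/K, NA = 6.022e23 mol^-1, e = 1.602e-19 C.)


Ionic strength I = 0.0133 * 2^2 * 1000 = 53.2 mol/m^3
kappa^-1 = sqrt(77 * 8.854e-12 * 1.381e-23 * 300 / (2 * 6.022e23 * (1.602e-19)^2 * 53.2))
kappa^-1 = 1.311 nm

1.311


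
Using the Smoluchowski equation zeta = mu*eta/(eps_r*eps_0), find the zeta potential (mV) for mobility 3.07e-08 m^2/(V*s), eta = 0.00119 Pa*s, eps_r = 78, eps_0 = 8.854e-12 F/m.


Smoluchowski equation: zeta = mu * eta / (eps_r * eps_0)
zeta = 3.07e-08 * 0.00119 / (78 * 8.854e-12)
zeta = 0.052899 V = 52.9 mV

52.9


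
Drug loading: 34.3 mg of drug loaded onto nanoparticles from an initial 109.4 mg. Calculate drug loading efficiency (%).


Drug loading efficiency = (drug loaded / drug initial) * 100
DLE = 34.3 / 109.4 * 100
DLE = 0.3135 * 100
DLE = 31.35%

31.35


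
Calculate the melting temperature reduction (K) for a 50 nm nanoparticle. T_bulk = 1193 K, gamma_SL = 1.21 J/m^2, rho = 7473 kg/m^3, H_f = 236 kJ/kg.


Radius R = 50/2 = 25 nm = 2.5e-08 m
Convert H_f = 236 kJ/kg = 236000 J/kg
dT = 2 * gamma_SL * T_bulk / (rho * H_f * R)
dT = 2 * 1.21 * 1193 / (7473 * 236000 * 2.5e-08)
dT = 65.5 K

65.5


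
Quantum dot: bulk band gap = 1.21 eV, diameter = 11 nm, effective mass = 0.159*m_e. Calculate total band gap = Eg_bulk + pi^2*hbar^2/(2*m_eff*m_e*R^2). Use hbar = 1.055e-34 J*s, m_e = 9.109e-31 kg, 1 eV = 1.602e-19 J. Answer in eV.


Radius R = 11/2 nm = 5.5e-09 m
Confinement energy dE = pi^2 * hbar^2 / (2 * m_eff * m_e * R^2)
dE = pi^2 * (1.055e-34)^2 / (2 * 0.159 * 9.109e-31 * (5.5e-09)^2) J, divided by 1.602e-19 J/eV
dE = 0.0783 eV
Total band gap = E_g(bulk) + dE = 1.21 + 0.0783 = 1.2883 eV

1.2883


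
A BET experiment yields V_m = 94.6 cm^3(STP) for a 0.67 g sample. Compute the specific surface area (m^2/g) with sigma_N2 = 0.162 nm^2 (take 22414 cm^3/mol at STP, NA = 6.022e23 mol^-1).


Number of moles in monolayer = V_m / 22414 = 94.6 / 22414 = 0.00422058
Number of molecules = moles * NA = 0.00422058 * 6.022e23
SA = molecules * sigma / mass
SA = (94.6 / 22414) * 6.022e23 * 0.162e-18 / 0.67
SA = 614.5 m^2/g

614.5


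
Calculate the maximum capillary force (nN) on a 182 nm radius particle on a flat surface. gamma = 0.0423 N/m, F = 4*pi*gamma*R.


Convert radius: R = 182 nm = 1.82e-07 m
F = 4 * pi * gamma * R
F = 4 * pi * 0.0423 * 1.82e-07
F = 9.67435e-08 N = 96.7435 nN

96.7435


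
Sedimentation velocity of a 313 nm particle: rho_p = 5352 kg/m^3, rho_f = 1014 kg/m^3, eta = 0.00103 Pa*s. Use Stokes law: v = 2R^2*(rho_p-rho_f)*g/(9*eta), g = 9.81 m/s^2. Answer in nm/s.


Radius R = 313/2 nm = 1.565e-07 m
Density difference = 5352 - 1014 = 4338 kg/m^3
v = 2 * R^2 * (rho_p - rho_f) * g / (9 * eta)
v = 2 * (1.565e-07)^2 * 4338 * 9.81 / (9 * 0.00103)
v = 2.24873e-07 m/s = 224.8731 nm/s

224.8731


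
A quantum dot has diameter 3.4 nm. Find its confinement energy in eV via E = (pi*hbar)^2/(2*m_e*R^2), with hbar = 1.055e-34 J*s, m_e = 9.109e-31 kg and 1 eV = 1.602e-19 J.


Radius R = 3.4/2 = 1.7 nm = 1.7e-09 m
E = (pi * 1.055e-34)^2 / (2 * 9.109e-31 * (1.7e-09)^2)
E(J) = 2.08644e-20
E = E(J) / 1.602e-19 = 0.1302 eV

0.1302


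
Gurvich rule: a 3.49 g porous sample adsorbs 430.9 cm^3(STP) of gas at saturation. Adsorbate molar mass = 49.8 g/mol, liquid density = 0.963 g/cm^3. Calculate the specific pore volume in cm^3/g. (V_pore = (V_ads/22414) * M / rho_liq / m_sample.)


Moles adsorbed n = V_ads / 22414 = 430.9 / 22414 = 1.922459e-02 mol
Liquid volume V_liq = n * M / rho_liq = 1.922459e-02 * 49.8 / 0.963 = 0.99417 cm^3
Specific pore volume V_pore = V_liq / m_sample = 0.99417 / 3.49
V_pore = 0.2849 cm^3/g

0.2849


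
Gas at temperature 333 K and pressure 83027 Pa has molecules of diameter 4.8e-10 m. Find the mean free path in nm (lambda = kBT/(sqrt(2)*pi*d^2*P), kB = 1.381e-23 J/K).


Mean free path: lambda = kB*T / (sqrt(2) * pi * d^2 * P)
lambda = 1.381e-23 * 333 / (sqrt(2) * pi * (4.8e-10)^2 * 83027)
lambda = 5.41092e-08 m
lambda = 54.11 nm

54.11


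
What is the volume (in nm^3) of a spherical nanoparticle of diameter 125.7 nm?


Radius r = 125.7/2 = 62.85 nm
Volume V = (4/3) * pi * r^3
V = (4/3) * pi * (62.85)^3
V = 1039930.83 nm^3

1039930.83


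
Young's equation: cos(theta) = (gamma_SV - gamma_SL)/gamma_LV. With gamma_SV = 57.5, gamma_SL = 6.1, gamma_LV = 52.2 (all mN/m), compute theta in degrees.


cos(theta) = (gamma_SV - gamma_SL) / gamma_LV
cos(theta) = (57.5 - 6.1) / 52.2
cos(theta) = 0.984674
theta = arccos(0.984674) = 10.04 degrees

10.04


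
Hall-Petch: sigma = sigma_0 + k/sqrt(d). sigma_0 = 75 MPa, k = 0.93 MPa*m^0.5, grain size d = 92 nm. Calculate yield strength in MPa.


d = 92 nm = 9.2e-08 m
sqrt(d) = 0.000303315
Hall-Petch contribution = k / sqrt(d) = 0.93 / 0.000303315 = 3066.1 MPa
sigma = sigma_0 + k/sqrt(d) = 75 + 3066.1 = 3141.1 MPa

3141.1


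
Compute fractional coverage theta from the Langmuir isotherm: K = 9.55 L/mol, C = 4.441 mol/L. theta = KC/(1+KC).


Langmuir isotherm: theta = K*C / (1 + K*C)
K*C = 9.55 * 4.441 = 42.41155
theta = 42.41155 / (1 + 42.41155) = 42.41155 / 43.41155
theta = 0.977

0.977


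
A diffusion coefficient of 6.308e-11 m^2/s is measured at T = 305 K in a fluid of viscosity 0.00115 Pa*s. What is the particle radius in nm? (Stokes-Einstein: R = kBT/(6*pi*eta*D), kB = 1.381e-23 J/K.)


Stokes-Einstein: R = kB*T / (6*pi*eta*D)
R = 1.381e-23 * 305 / (6 * pi * 0.00115 * 6.308e-11)
R = 3.08037e-09 m = 3.08 nm

3.08


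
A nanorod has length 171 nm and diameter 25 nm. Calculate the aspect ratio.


Aspect ratio AR = length / diameter
AR = 171 / 25
AR = 6.84

6.84


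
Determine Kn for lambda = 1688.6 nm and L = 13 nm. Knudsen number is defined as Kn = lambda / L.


Knudsen number Kn = lambda / L
Kn = 1688.6 / 13
Kn = 129.8923

129.8923


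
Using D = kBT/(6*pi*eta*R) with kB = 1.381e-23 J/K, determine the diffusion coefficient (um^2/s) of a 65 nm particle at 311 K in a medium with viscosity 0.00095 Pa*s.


Radius R = 65/2 = 32.5 nm = 3.25e-08 m
D = kB*T / (6*pi*eta*R)
D = 1.381e-23 * 311 / (6 * pi * 0.00095 * 3.25e-08)
D = 7.37982e-12 m^2/s = 7.38 um^2/s

7.38


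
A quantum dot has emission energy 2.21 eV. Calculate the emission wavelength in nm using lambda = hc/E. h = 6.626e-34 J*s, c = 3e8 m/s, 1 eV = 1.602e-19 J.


Convert energy: E = 2.21 eV = 2.21 * 1.602e-19 = 3.54042e-19 J
lambda = h*c / E = 6.626e-34 * 3e8 / 3.54042e-19
lambda = 5.61459e-07 m = 561.5 nm

561.5


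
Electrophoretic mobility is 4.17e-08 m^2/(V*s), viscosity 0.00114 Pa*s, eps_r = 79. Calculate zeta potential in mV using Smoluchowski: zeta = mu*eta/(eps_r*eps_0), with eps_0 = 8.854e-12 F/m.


Smoluchowski equation: zeta = mu * eta / (eps_r * eps_0)
zeta = 4.17e-08 * 0.00114 / (79 * 8.854e-12)
zeta = 0.067963 V = 67.96 mV

67.96


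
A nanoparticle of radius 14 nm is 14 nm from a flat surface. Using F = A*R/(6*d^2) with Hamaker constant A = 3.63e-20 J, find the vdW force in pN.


Convert to SI: R = 14 nm = 1.4e-08 m, d = 14 nm = 1.4e-08 m
F = A * R / (6 * d^2)
F = 3.63e-20 * 1.4e-08 / (6 * (1.4e-08)^2)
F = 4.32143e-13 N = 0.432 pN

0.432


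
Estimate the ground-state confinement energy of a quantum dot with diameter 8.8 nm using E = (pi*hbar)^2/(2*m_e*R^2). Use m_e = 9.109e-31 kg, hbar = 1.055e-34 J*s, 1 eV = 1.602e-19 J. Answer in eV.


Radius R = 8.8/2 = 4.4 nm = 4.4e-09 m
E = (pi * 1.055e-34)^2 / (2 * 9.109e-31 * (4.4e-09)^2)
E(J) = 3.11457e-21
E = E(J) / 1.602e-19 = 0.0194 eV

0.0194


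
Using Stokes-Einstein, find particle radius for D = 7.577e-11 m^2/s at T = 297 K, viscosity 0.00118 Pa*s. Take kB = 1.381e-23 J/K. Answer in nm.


Stokes-Einstein: R = kB*T / (6*pi*eta*D)
R = 1.381e-23 * 297 / (6 * pi * 0.00118 * 7.577e-11)
R = 2.43371e-09 m = 2.43 nm

2.43


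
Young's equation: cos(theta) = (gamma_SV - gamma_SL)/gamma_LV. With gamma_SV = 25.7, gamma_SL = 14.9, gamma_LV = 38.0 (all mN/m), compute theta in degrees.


cos(theta) = (gamma_SV - gamma_SL) / gamma_LV
cos(theta) = (25.7 - 14.9) / 38.0
cos(theta) = 0.284211
theta = arccos(0.284211) = 73.49 degrees

73.49


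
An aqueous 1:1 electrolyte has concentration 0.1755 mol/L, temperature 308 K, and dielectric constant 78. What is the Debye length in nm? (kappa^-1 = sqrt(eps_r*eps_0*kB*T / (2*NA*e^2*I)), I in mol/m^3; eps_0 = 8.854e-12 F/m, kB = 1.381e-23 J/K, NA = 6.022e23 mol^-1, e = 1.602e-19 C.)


Ionic strength I = 0.1755 * 1^2 * 1000 = 175.5 mol/m^3
kappa^-1 = sqrt(78 * 8.854e-12 * 1.381e-23 * 308 / (2 * 6.022e23 * (1.602e-19)^2 * 175.5))
kappa^-1 = 0.736 nm

0.736


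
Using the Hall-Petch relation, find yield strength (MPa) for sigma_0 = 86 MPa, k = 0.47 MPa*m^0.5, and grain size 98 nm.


d = 98 nm = 9.8e-08 m
sqrt(d) = 0.0003130495
Hall-Petch contribution = k / sqrt(d) = 0.47 / 0.0003130495 = 1501.4 MPa
sigma = sigma_0 + k/sqrt(d) = 86 + 1501.4 = 1587.4 MPa

1587.4


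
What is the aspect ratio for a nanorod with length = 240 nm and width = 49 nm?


Aspect ratio AR = length / diameter
AR = 240 / 49
AR = 4.9

4.9


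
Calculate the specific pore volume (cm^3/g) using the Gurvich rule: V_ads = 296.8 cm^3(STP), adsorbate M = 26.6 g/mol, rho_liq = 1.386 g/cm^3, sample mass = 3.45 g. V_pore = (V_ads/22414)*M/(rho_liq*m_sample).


Moles adsorbed n = V_ads / 22414 = 296.8 / 22414 = 1.324172e-02 mol
Liquid volume V_liq = n * M / rho_liq = 1.324172e-02 * 26.6 / 1.386 = 0.25413 cm^3
Specific pore volume V_pore = V_liq / m_sample = 0.25413 / 3.45
V_pore = 0.0737 cm^3/g

0.0737


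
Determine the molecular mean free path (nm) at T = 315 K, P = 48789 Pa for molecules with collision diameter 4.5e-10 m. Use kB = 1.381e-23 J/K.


Mean free path: lambda = kB*T / (sqrt(2) * pi * d^2 * P)
lambda = 1.381e-23 * 315 / (sqrt(2) * pi * (4.5e-10)^2 * 48789)
lambda = 9.91043e-08 m
lambda = 99.1 nm

99.1


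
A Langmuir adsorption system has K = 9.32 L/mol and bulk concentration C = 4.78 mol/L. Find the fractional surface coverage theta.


Langmuir isotherm: theta = K*C / (1 + K*C)
K*C = 9.32 * 4.78 = 44.5496
theta = 44.5496 / (1 + 44.5496) = 44.5496 / 45.5496
theta = 0.978

0.978


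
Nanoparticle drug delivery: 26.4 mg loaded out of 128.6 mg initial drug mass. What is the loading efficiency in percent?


Drug loading efficiency = (drug loaded / drug initial) * 100
DLE = 26.4 / 128.6 * 100
DLE = 0.2053 * 100
DLE = 20.53%

20.53


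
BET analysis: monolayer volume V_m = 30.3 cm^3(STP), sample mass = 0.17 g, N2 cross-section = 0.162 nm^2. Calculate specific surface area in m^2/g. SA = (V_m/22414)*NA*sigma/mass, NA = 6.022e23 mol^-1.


Number of moles in monolayer = V_m / 22414 = 30.3 / 22414 = 0.00135183
Number of molecules = moles * NA = 0.00135183 * 6.022e23
SA = molecules * sigma / mass
SA = (30.3 / 22414) * 6.022e23 * 0.162e-18 / 0.17
SA = 775.8 m^2/g

775.8


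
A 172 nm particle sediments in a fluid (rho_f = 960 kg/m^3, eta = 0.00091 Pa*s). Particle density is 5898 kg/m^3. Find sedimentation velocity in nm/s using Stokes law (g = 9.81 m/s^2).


Radius R = 172/2 nm = 8.6e-08 m
Density difference = 5898 - 960 = 4938 kg/m^3
v = 2 * R^2 * (rho_p - rho_f) * g / (9 * eta)
v = 2 * (8.6e-08)^2 * 4938 * 9.81 / (9 * 0.00091)
v = 8.74909e-08 m/s = 87.4909 nm/s

87.4909


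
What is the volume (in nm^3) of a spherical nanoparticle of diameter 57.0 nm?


Radius r = 57.0/2 = 28.5 nm
Volume V = (4/3) * pi * r^3
V = (4/3) * pi * (28.5)^3
V = 96966.83 nm^3

96966.83


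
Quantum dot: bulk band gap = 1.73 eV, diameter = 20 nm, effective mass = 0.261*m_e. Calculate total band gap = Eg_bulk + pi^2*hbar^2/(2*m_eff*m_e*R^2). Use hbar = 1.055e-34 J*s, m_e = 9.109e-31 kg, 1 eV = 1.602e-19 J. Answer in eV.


Radius R = 20/2 nm = 1e-08 m
Confinement energy dE = pi^2 * hbar^2 / (2 * m_eff * m_e * R^2)
dE = pi^2 * (1.055e-34)^2 / (2 * 0.261 * 9.109e-31 * (1e-08)^2) J, divided by 1.602e-19 J/eV
dE = 0.0144 eV
Total band gap = E_g(bulk) + dE = 1.73 + 0.0144 = 1.7444 eV

1.7444


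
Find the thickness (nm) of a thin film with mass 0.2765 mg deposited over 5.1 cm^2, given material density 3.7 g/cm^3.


Convert: m = 0.2765 mg = 2.7650e-07 kg, A = 5.1 cm^2 = 5.1000e-04 m^2, rho = 3.7 g/cm^3 = 3700 kg/m^3
t = m / (A * rho)
t = 2.7650e-07 / (5.1000e-04 * 3700)
t = 1.4653e-07 m = 146.5 nm

146.5


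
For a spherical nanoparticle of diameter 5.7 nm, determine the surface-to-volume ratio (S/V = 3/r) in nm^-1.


Radius r = 5.7/2 = 2.85 nm
S/V = 3 / r = 3 / 2.85
S/V = 1.0526 nm^-1

1.0526


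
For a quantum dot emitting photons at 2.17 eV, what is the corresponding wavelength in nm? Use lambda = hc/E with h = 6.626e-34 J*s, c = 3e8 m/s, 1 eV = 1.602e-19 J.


Convert energy: E = 2.17 eV = 2.17 * 1.602e-19 = 3.47634e-19 J
lambda = h*c / E = 6.626e-34 * 3e8 / 3.47634e-19
lambda = 5.71808e-07 m = 571.8 nm

571.8


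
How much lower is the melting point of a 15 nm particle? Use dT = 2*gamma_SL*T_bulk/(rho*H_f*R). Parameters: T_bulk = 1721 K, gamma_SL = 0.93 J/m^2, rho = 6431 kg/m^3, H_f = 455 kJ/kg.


Radius R = 15/2 = 7.5 nm = 7.5e-09 m
Convert H_f = 455 kJ/kg = 455000 J/kg
dT = 2 * gamma_SL * T_bulk / (rho * H_f * R)
dT = 2 * 0.93 * 1721 / (6431 * 455000 * 7.5e-09)
dT = 145.9 K

145.9


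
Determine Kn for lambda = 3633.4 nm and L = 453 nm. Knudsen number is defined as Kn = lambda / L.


Knudsen number Kn = lambda / L
Kn = 3633.4 / 453
Kn = 8.0208

8.0208


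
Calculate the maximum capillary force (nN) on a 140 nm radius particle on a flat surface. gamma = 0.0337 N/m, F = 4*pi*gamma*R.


Convert radius: R = 140 nm = 1.4e-07 m
F = 4 * pi * gamma * R
F = 4 * pi * 0.0337 * 1.4e-07
F = 5.92881e-08 N = 59.2881 nN

59.2881


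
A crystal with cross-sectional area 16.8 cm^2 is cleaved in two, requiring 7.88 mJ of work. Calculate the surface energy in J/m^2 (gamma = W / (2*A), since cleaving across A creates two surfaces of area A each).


Convert: A = 16.8 cm^2 = 0.00168 m^2, W = 7.88 mJ = 0.00788 J
Cleaving exposes two faces of area A, so total new surface = 2*A and gamma = W / (2*A)
gamma = 0.00788 / (2 * 0.00168)
gamma = 2.345 J/m^2

2.345


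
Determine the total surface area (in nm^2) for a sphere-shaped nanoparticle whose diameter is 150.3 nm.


Radius r = 150.3/2 = 75.15 nm
Surface area SA = 4 * pi * r^2
SA = 4 * pi * (75.15)^2
SA = 70968.86 nm^2

70968.86


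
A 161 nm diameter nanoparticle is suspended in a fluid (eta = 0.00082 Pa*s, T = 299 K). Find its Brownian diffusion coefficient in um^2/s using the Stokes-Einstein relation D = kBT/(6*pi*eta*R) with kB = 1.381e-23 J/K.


Radius R = 161/2 = 80.5 nm = 8.05e-08 m
D = kB*T / (6*pi*eta*R)
D = 1.381e-23 * 299 / (6 * pi * 0.00082 * 8.05e-08)
D = 3.31859e-12 m^2/s = 3.319 um^2/s

3.319


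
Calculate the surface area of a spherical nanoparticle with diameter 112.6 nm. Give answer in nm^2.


Radius r = 112.6/2 = 56.3 nm
Surface area SA = 4 * pi * r^2
SA = 4 * pi * (56.3)^2
SA = 39831.5 nm^2

39831.5


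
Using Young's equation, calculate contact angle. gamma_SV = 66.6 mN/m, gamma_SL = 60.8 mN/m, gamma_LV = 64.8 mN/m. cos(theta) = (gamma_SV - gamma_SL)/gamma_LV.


cos(theta) = (gamma_SV - gamma_SL) / gamma_LV
cos(theta) = (66.6 - 60.8) / 64.8
cos(theta) = 0.089506
theta = arccos(0.089506) = 84.86 degrees

84.86


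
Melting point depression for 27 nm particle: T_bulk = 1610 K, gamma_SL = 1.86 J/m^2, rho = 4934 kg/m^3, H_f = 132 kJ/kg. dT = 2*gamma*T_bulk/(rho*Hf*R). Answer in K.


Radius R = 27/2 = 13.5 nm = 1.35e-08 m
Convert H_f = 132 kJ/kg = 132000 J/kg
dT = 2 * gamma_SL * T_bulk / (rho * H_f * R)
dT = 2 * 1.86 * 1610 / (4934 * 132000 * 1.35e-08)
dT = 681.2 K

681.2


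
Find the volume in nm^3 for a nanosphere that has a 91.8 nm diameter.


Radius r = 91.8/2 = 45.9 nm
Volume V = (4/3) * pi * r^3
V = (4/3) * pi * (45.9)^3
V = 405066.82 nm^3

405066.82


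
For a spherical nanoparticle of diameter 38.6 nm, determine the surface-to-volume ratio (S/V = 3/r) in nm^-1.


Radius r = 38.6/2 = 19.3 nm
S/V = 3 / r = 3 / 19.3
S/V = 0.1554 nm^-1

0.1554


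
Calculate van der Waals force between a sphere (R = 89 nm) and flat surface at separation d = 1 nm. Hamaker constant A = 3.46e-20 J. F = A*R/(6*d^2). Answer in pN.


Convert to SI: R = 89 nm = 8.9e-08 m, d = 1 nm = 1e-09 m
F = A * R / (6 * d^2)
F = 3.46e-20 * 8.9e-08 / (6 * (1e-09)^2)
F = 5.13233e-10 N = 513.233 pN

513.233


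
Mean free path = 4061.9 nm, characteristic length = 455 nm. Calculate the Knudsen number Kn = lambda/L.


Knudsen number Kn = lambda / L
Kn = 4061.9 / 455
Kn = 8.9273

8.9273


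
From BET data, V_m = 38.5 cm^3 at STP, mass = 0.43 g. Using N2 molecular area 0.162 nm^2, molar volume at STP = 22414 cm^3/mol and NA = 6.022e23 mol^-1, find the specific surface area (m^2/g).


Number of moles in monolayer = V_m / 22414 = 38.5 / 22414 = 0.00171768
Number of molecules = moles * NA = 0.00171768 * 6.022e23
SA = molecules * sigma / mass
SA = (38.5 / 22414) * 6.022e23 * 0.162e-18 / 0.43
SA = 389.7 m^2/g

389.7


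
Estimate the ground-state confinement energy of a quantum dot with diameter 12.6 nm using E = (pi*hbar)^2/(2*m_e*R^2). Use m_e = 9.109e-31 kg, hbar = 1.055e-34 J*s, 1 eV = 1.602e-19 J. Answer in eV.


Radius R = 12.6/2 = 6.3 nm = 6.3e-09 m
E = (pi * 1.055e-34)^2 / (2 * 9.109e-31 * (6.3e-09)^2)
E(J) = 1.51923e-21
E = E(J) / 1.602e-19 = 0.0095 eV

0.0095


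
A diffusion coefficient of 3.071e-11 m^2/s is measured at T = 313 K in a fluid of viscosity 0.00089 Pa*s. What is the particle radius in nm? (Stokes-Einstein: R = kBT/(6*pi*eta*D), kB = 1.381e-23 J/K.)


Stokes-Einstein: R = kB*T / (6*pi*eta*D)
R = 1.381e-23 * 313 / (6 * pi * 0.00089 * 3.071e-11)
R = 8.3901e-09 m = 8.39 nm

8.39


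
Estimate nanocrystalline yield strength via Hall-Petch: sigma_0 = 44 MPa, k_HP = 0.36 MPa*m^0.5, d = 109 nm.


d = 109 nm = 1.09e-07 m
sqrt(d) = 0.0003301515
Hall-Petch contribution = k / sqrt(d) = 0.36 / 0.0003301515 = 1090.4 MPa
sigma = sigma_0 + k/sqrt(d) = 44 + 1090.4 = 1134.4 MPa

1134.4


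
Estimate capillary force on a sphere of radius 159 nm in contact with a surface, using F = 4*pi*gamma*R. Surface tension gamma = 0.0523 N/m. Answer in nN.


Convert radius: R = 159 nm = 1.59e-07 m
F = 4 * pi * gamma * R
F = 4 * pi * 0.0523 * 1.59e-07
F = 1.04498e-07 N = 104.4982 nN

104.4982


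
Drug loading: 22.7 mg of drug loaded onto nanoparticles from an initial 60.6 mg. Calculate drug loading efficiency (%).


Drug loading efficiency = (drug loaded / drug initial) * 100
DLE = 22.7 / 60.6 * 100
DLE = 0.3746 * 100
DLE = 37.46%

37.46


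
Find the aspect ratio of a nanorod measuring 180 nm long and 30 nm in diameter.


Aspect ratio AR = length / diameter
AR = 180 / 30
AR = 6.0

6.0


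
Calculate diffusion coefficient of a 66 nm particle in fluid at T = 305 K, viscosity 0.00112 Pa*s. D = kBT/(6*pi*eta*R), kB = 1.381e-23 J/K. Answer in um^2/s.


Radius R = 66/2 = 33 nm = 3.3e-08 m
D = kB*T / (6*pi*eta*R)
D = 1.381e-23 * 305 / (6 * pi * 0.00112 * 3.3e-08)
D = 6.04589e-12 m^2/s = 6.046 um^2/s

6.046


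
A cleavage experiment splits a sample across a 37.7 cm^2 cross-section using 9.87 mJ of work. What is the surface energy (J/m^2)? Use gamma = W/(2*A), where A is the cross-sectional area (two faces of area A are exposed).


Convert: A = 37.7 cm^2 = 0.00377 m^2, W = 9.87 mJ = 0.00987 J
Cleaving exposes two faces of area A, so total new surface = 2*A and gamma = W / (2*A)
gamma = 0.00987 / (2 * 0.00377)
gamma = 1.309 J/m^2

1.309


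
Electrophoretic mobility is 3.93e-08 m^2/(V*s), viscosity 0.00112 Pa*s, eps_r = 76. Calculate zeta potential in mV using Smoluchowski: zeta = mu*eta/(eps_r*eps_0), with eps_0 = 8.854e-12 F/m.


Smoluchowski equation: zeta = mu * eta / (eps_r * eps_0)
zeta = 3.93e-08 * 0.00112 / (76 * 8.854e-12)
zeta = 0.065412 V = 65.41 mV

65.41


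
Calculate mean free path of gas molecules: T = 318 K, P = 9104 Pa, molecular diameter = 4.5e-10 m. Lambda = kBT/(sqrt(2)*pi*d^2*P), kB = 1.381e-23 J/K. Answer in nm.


Mean free path: lambda = kB*T / (sqrt(2) * pi * d^2 * P)
lambda = 1.381e-23 * 318 / (sqrt(2) * pi * (4.5e-10)^2 * 9104)
lambda = 5.36165e-07 m
lambda = 536.17 nm

536.17


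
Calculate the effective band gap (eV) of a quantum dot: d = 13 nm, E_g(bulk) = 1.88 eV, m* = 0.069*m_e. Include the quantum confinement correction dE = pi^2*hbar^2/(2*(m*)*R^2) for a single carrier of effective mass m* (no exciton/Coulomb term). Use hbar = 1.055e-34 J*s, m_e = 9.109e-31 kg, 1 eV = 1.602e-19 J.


Radius R = 13/2 nm = 6.5e-09 m
Confinement energy dE = pi^2 * hbar^2 / (2 * m_eff * m_e * R^2)
dE = pi^2 * (1.055e-34)^2 / (2 * 0.069 * 9.109e-31 * (6.5e-09)^2) J, divided by 1.602e-19 J/eV
dE = 0.1291 eV
Total band gap = E_g(bulk) + dE = 1.88 + 0.1291 = 2.0091 eV

2.0091


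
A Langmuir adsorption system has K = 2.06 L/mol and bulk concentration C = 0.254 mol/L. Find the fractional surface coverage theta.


Langmuir isotherm: theta = K*C / (1 + K*C)
K*C = 2.06 * 0.254 = 0.52324
theta = 0.52324 / (1 + 0.52324) = 0.52324 / 1.52324
theta = 0.3435

0.3435


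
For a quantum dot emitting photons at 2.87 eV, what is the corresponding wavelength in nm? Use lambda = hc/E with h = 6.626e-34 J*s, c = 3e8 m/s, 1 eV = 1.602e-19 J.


Convert energy: E = 2.87 eV = 2.87 * 1.602e-19 = 4.59774e-19 J
lambda = h*c / E = 6.626e-34 * 3e8 / 4.59774e-19
lambda = 4.32343e-07 m = 432.3 nm

432.3


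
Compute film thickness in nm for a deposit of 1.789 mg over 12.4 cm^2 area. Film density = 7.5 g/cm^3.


Convert: m = 1.789 mg = 1.7890e-06 kg, A = 12.4 cm^2 = 1.2400e-03 m^2, rho = 7.5 g/cm^3 = 7500 kg/m^3
t = m / (A * rho)
t = 1.7890e-06 / (1.2400e-03 * 7500)
t = 1.9237e-07 m = 192.4 nm

192.4


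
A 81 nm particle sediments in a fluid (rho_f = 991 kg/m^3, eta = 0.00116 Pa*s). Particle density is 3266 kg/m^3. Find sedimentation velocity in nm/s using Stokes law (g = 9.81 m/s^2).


Radius R = 81/2 nm = 4.05e-08 m
Density difference = 3266 - 991 = 2275 kg/m^3
v = 2 * R^2 * (rho_p - rho_f) * g / (9 * eta)
v = 2 * (4.05e-08)^2 * 2275 * 9.81 / (9 * 0.00116)
v = 7.01278e-09 m/s = 7.0128 nm/s

7.0128


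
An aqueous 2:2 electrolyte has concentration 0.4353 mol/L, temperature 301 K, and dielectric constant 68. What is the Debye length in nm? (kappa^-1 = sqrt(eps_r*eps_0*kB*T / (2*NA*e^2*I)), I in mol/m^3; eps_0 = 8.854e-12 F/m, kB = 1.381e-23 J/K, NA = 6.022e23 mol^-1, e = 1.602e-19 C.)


Ionic strength I = 0.4353 * 2^2 * 1000 = 1741.2 mol/m^3
kappa^-1 = sqrt(68 * 8.854e-12 * 1.381e-23 * 301 / (2 * 6.022e23 * (1.602e-19)^2 * 1741.2))
kappa^-1 = 0.216 nm

0.216


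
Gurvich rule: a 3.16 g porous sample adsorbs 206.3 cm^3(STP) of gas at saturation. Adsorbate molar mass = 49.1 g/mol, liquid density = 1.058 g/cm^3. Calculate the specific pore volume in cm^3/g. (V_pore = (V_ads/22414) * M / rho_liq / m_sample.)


Moles adsorbed n = V_ads / 22414 = 206.3 / 22414 = 9.204069e-03 mol
Liquid volume V_liq = n * M / rho_liq = 9.204069e-03 * 49.1 / 1.058 = 0.42715 cm^3
Specific pore volume V_pore = V_liq / m_sample = 0.42715 / 3.16
V_pore = 0.1352 cm^3/g

0.1352


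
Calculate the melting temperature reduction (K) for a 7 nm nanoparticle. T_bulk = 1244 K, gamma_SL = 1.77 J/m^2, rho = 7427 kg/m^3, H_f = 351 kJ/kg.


Radius R = 7/2 = 3.5 nm = 3.5e-09 m
Convert H_f = 351 kJ/kg = 351000 J/kg
dT = 2 * gamma_SL * T_bulk / (rho * H_f * R)
dT = 2 * 1.77 * 1244 / (7427 * 351000 * 3.5e-09)
dT = 482.7 K

482.7


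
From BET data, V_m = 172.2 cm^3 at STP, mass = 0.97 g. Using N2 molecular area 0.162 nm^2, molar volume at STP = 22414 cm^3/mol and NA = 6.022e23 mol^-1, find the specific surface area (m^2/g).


Number of moles in monolayer = V_m / 22414 = 172.2 / 22414 = 0.0076827
Number of molecules = moles * NA = 0.0076827 * 6.022e23
SA = molecules * sigma / mass
SA = (172.2 / 22414) * 6.022e23 * 0.162e-18 / 0.97
SA = 772.7 m^2/g

772.7


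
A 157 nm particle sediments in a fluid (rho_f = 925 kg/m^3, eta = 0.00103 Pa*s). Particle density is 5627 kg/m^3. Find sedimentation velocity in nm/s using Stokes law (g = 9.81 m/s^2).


Radius R = 157/2 nm = 7.85e-08 m
Density difference = 5627 - 925 = 4702 kg/m^3
v = 2 * R^2 * (rho_p - rho_f) * g / (9 * eta)
v = 2 * (7.85e-08)^2 * 4702 * 9.81 / (9 * 0.00103)
v = 6.13255e-08 m/s = 61.3255 nm/s

61.3255


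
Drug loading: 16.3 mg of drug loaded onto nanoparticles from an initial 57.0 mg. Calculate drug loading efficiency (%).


Drug loading efficiency = (drug loaded / drug initial) * 100
DLE = 16.3 / 57.0 * 100
DLE = 0.286 * 100
DLE = 28.6%

28.6


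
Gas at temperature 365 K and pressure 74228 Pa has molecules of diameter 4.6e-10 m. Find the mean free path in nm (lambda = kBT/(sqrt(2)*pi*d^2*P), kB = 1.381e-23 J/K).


Mean free path: lambda = kB*T / (sqrt(2) * pi * d^2 * P)
lambda = 1.381e-23 * 365 / (sqrt(2) * pi * (4.6e-10)^2 * 74228)
lambda = 7.22334e-08 m
lambda = 72.23 nm

72.23


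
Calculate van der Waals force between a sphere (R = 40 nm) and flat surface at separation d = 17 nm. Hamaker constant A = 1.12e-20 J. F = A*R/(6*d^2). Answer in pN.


Convert to SI: R = 40 nm = 4e-08 m, d = 17 nm = 1.7e-08 m
F = A * R / (6 * d^2)
F = 1.12e-20 * 4e-08 / (6 * (1.7e-08)^2)
F = 2.58362e-13 N = 0.258 pN

0.258


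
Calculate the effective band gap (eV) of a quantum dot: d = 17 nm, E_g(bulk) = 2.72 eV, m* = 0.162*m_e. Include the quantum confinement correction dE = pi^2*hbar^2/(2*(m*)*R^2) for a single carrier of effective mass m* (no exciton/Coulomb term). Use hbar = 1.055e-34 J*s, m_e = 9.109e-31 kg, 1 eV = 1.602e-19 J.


Radius R = 17/2 nm = 8.5e-09 m
Confinement energy dE = pi^2 * hbar^2 / (2 * m_eff * m_e * R^2)
dE = pi^2 * (1.055e-34)^2 / (2 * 0.162 * 9.109e-31 * (8.5e-09)^2) J, divided by 1.602e-19 J/eV
dE = 0.0322 eV
Total band gap = E_g(bulk) + dE = 2.72 + 0.0322 = 2.7522 eV

2.7522


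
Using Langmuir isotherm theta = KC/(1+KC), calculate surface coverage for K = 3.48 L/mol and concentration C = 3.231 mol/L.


Langmuir isotherm: theta = K*C / (1 + K*C)
K*C = 3.48 * 3.231 = 11.24388
theta = 11.24388 / (1 + 11.24388) = 11.24388 / 12.24388
theta = 0.9183

0.9183


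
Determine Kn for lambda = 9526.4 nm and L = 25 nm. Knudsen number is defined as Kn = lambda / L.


Knudsen number Kn = lambda / L
Kn = 9526.4 / 25
Kn = 381.056

381.056


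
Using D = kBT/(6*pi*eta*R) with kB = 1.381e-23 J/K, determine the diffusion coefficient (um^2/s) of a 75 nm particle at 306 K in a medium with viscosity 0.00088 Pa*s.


Radius R = 75/2 = 37.5 nm = 3.75e-08 m
D = kB*T / (6*pi*eta*R)
D = 1.381e-23 * 306 / (6 * pi * 0.00088 * 3.75e-08)
D = 6.7936e-12 m^2/s = 6.794 um^2/s

6.794


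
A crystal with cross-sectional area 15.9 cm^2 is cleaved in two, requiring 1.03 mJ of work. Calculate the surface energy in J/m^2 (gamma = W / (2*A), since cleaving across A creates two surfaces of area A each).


Convert: A = 15.9 cm^2 = 0.00159 m^2, W = 1.03 mJ = 0.00103 J
Cleaving exposes two faces of area A, so total new surface = 2*A and gamma = W / (2*A)
gamma = 0.00103 / (2 * 0.00159)
gamma = 0.324 J/m^2

0.324


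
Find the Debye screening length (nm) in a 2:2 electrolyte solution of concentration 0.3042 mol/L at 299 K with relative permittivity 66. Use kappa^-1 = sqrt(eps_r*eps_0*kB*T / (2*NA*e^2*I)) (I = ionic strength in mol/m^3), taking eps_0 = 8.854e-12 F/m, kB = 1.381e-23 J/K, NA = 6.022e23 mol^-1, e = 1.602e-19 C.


Ionic strength I = 0.3042 * 2^2 * 1000 = 1216.8 mol/m^3
kappa^-1 = sqrt(66 * 8.854e-12 * 1.381e-23 * 299 / (2 * 6.022e23 * (1.602e-19)^2 * 1216.8))
kappa^-1 = 0.253 nm

0.253


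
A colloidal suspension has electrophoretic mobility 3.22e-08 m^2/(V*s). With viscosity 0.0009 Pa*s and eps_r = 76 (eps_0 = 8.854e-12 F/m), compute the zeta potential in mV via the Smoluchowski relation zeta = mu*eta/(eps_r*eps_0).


Smoluchowski equation: zeta = mu * eta / (eps_r * eps_0)
zeta = 3.22e-08 * 0.0009 / (76 * 8.854e-12)
zeta = 0.043067 V = 43.07 mV

43.07


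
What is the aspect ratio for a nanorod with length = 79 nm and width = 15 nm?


Aspect ratio AR = length / diameter
AR = 79 / 15
AR = 5.27

5.27


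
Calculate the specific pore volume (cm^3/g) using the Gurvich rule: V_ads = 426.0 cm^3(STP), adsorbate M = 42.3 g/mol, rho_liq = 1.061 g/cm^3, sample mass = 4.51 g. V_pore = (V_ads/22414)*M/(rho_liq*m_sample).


Moles adsorbed n = V_ads / 22414 = 426.0 / 22414 = 1.900598e-02 mol
Liquid volume V_liq = n * M / rho_liq = 1.900598e-02 * 42.3 / 1.061 = 0.75773 cm^3
Specific pore volume V_pore = V_liq / m_sample = 0.75773 / 4.51
V_pore = 0.168 cm^3/g

0.168


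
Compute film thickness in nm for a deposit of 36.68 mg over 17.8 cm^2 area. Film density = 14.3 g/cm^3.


Convert: m = 36.68 mg = 3.6680e-05 kg, A = 17.8 cm^2 = 1.7800e-03 m^2, rho = 14.3 g/cm^3 = 14300 kg/m^3
t = m / (A * rho)
t = 3.6680e-05 / (1.7800e-03 * 14300)
t = 1.4410e-06 m = 1441.0 nm

1441.0


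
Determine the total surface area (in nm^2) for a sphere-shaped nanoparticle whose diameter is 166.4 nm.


Radius r = 166.4/2 = 83.2 nm
Surface area SA = 4 * pi * r^2
SA = 4 * pi * (83.2)^2
SA = 86987.43 nm^2

86987.43


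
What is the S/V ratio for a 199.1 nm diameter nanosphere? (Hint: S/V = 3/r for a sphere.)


Radius r = 199.1/2 = 99.55 nm
S/V = 3 / r = 3 / 99.55
S/V = 0.0301 nm^-1

0.0301


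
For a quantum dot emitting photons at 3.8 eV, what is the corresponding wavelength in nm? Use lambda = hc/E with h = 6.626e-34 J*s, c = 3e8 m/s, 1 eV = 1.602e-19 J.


Convert energy: E = 3.8 eV = 3.8 * 1.602e-19 = 6.0876e-19 J
lambda = h*c / E = 6.626e-34 * 3e8 / 6.0876e-19
lambda = 3.26533e-07 m = 326.5 nm

326.5


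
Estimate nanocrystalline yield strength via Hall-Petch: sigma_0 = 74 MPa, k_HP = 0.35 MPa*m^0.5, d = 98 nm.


d = 98 nm = 9.8e-08 m
sqrt(d) = 0.0003130495
Hall-Petch contribution = k / sqrt(d) = 0.35 / 0.0003130495 = 1118.0 MPa
sigma = sigma_0 + k/sqrt(d) = 74 + 1118.0 = 1192.0 MPa

1192.0


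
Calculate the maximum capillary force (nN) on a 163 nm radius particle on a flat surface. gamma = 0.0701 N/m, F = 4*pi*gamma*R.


Convert radius: R = 163 nm = 1.63e-07 m
F = 4 * pi * gamma * R
F = 4 * pi * 0.0701 * 1.63e-07
F = 1.43587e-07 N = 143.5871 nN

143.5871


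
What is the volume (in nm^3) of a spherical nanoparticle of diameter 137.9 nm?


Radius r = 137.9/2 = 68.95 nm
Volume V = (4/3) * pi * r^3
V = (4/3) * pi * (68.95)^3
V = 1373066.02 nm^3

1373066.02


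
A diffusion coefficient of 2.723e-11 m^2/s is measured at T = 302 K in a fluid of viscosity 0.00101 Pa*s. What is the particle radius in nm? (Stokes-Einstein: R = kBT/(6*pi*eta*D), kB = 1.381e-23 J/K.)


Stokes-Einstein: R = kB*T / (6*pi*eta*D)
R = 1.381e-23 * 302 / (6 * pi * 0.00101 * 2.723e-11)
R = 8.04508e-09 m = 8.05 nm

8.05


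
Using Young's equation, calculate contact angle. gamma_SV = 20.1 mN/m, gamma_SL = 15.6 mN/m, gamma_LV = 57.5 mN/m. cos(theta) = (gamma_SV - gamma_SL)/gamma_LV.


cos(theta) = (gamma_SV - gamma_SL) / gamma_LV
cos(theta) = (20.1 - 15.6) / 57.5
cos(theta) = 0.078261
theta = arccos(0.078261) = 85.51 degrees

85.51


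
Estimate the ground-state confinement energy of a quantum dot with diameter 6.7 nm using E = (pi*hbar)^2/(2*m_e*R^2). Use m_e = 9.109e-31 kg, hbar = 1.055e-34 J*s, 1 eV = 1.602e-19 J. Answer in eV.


Radius R = 6.7/2 = 3.35 nm = 3.35e-09 m
E = (pi * 1.055e-34)^2 / (2 * 9.109e-31 * (3.35e-09)^2)
E(J) = 5.37297e-21
E = E(J) / 1.602e-19 = 0.0335 eV

0.0335


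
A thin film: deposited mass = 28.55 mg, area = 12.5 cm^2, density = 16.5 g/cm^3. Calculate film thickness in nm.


Convert: m = 28.55 mg = 2.8550e-05 kg, A = 12.5 cm^2 = 1.2500e-03 m^2, rho = 16.5 g/cm^3 = 16500 kg/m^3
t = m / (A * rho)
t = 2.8550e-05 / (1.2500e-03 * 16500)
t = 1.3842e-06 m = 1384.2 nm

1384.2


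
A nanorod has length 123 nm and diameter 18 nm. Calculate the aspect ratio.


Aspect ratio AR = length / diameter
AR = 123 / 18
AR = 6.83

6.83


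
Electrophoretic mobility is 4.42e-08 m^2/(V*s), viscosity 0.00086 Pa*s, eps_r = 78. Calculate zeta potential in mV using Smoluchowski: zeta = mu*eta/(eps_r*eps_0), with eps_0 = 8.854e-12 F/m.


Smoluchowski equation: zeta = mu * eta / (eps_r * eps_0)
zeta = 4.42e-08 * 0.00086 / (78 * 8.854e-12)
zeta = 0.055041 V = 55.04 mV

55.04


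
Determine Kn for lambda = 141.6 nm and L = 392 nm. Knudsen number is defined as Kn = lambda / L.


Knudsen number Kn = lambda / L
Kn = 141.6 / 392
Kn = 0.3612

0.3612


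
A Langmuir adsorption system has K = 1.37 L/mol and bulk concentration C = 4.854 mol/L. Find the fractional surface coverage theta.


Langmuir isotherm: theta = K*C / (1 + K*C)
K*C = 1.37 * 4.854 = 6.64998
theta = 6.64998 / (1 + 6.64998) = 6.64998 / 7.64998
theta = 0.8693

0.8693


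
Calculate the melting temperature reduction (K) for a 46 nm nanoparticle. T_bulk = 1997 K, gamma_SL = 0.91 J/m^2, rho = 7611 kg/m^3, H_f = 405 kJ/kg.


Radius R = 46/2 = 23 nm = 2.3e-08 m
Convert H_f = 405 kJ/kg = 405000 J/kg
dT = 2 * gamma_SL * T_bulk / (rho * H_f * R)
dT = 2 * 0.91 * 1997 / (7611 * 405000 * 2.3e-08)
dT = 51.3 K

51.3


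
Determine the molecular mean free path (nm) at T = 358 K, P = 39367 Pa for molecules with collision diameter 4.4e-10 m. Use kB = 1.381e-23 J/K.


Mean free path: lambda = kB*T / (sqrt(2) * pi * d^2 * P)
lambda = 1.381e-23 * 358 / (sqrt(2) * pi * (4.4e-10)^2 * 39367)
lambda = 1.46007e-07 m
lambda = 146.01 nm

146.01


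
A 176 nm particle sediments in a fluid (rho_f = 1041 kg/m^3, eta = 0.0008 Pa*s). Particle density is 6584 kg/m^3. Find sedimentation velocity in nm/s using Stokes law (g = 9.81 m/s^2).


Radius R = 176/2 nm = 8.8e-08 m
Density difference = 6584 - 1041 = 5543 kg/m^3
v = 2 * R^2 * (rho_p - rho_f) * g / (9 * eta)
v = 2 * (8.8e-08)^2 * 5543 * 9.81 / (9 * 0.0008)
v = 1.16971e-07 m/s = 116.9706 nm/s

116.9706


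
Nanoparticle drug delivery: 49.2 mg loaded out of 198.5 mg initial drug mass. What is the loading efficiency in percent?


Drug loading efficiency = (drug loaded / drug initial) * 100
DLE = 49.2 / 198.5 * 100
DLE = 0.2479 * 100
DLE = 24.79%

24.79


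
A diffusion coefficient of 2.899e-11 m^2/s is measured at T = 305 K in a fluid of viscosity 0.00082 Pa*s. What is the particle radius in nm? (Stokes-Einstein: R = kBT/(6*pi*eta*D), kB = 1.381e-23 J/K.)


Stokes-Einstein: R = kB*T / (6*pi*eta*D)
R = 1.381e-23 * 305 / (6 * pi * 0.00082 * 2.899e-11)
R = 9.40005e-09 m = 9.4 nm

9.4


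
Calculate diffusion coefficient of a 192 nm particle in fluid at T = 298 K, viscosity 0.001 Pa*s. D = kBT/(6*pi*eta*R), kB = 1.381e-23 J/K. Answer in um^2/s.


Radius R = 192/2 = 96 nm = 9.6e-08 m
D = kB*T / (6*pi*eta*R)
D = 1.381e-23 * 298 / (6 * pi * 0.001 * 9.6e-08)
D = 2.27425e-12 m^2/s = 2.274 um^2/s

2.274


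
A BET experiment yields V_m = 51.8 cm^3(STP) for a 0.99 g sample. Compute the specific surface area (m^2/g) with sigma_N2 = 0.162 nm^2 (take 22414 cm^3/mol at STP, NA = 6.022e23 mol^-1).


Number of moles in monolayer = V_m / 22414 = 51.8 / 22414 = 0.00231106
Number of molecules = moles * NA = 0.00231106 * 6.022e23
SA = molecules * sigma / mass
SA = (51.8 / 22414) * 6.022e23 * 0.162e-18 / 0.99
SA = 227.7 m^2/g

227.7


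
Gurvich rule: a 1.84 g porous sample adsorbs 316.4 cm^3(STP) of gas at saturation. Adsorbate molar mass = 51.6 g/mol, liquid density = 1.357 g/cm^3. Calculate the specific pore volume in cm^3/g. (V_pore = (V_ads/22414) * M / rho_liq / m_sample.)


Moles adsorbed n = V_ads / 22414 = 316.4 / 22414 = 1.411618e-02 mol
Liquid volume V_liq = n * M / rho_liq = 1.411618e-02 * 51.6 / 1.357 = 0.53677 cm^3
Specific pore volume V_pore = V_liq / m_sample = 0.53677 / 1.84
V_pore = 0.2917 cm^3/g

0.2917
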